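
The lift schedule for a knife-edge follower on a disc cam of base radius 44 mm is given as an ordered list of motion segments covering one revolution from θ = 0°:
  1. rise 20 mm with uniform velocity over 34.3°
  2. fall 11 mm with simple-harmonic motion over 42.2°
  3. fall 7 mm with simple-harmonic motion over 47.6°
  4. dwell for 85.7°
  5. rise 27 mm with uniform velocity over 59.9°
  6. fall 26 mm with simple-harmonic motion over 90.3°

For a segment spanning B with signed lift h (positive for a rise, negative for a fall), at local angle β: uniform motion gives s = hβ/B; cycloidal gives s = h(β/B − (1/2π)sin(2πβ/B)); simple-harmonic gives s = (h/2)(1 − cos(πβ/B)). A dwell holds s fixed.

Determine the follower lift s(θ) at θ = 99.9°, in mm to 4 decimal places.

seg 1 [0°–34.3°] uniform, h=20: full span → s += 20 → s = 20.0000
seg 2 [34.3°–76.5°] simple-harmonic, h=-11: full span → s += -11 → s = 9.0000
seg 3 [76.5°–124.1°] simple-harmonic, h=-7: θ=99.9° here. β=23.4, B=47.6. -7/2·(1 − cos(π·0.4916)) = -3.4076 → s = 5.5924

5.5924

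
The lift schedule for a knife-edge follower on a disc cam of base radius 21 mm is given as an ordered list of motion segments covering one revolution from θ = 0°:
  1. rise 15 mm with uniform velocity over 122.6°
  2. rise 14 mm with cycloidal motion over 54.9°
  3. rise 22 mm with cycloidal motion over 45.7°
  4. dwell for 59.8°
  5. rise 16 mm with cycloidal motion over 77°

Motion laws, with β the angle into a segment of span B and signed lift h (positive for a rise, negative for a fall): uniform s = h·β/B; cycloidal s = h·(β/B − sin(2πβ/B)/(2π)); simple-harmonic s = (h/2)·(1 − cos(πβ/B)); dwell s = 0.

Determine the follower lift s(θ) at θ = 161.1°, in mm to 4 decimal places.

seg 1 [0°–122.6°] uniform, h=15: full span → s += 15 → s = 15.0000
seg 2 [122.6°–177.5°] cycloidal, h=14: θ=161.1° here. β=38.5, B=54.9. 14·(0.7013 − sin(2π·0.7013)/(2π)) = 11.9424 → s = 26.9424

26.9424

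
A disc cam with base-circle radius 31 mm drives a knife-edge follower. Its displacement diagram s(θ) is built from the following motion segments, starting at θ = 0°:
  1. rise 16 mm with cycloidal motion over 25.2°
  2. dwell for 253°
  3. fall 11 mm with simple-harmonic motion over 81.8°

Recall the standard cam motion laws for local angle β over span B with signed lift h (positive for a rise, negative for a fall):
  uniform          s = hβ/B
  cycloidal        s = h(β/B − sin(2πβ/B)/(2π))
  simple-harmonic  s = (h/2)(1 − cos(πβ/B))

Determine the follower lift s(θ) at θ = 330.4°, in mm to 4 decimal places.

seg 1 [0°–25.2°] cycloidal, h=16: full span → s += 16 → s = 16.0000
seg 2 [25.2°–278.2°] dwell: s stays 16.0000
seg 3 [278.2°–360°] simple-harmonic, h=-11: θ=330.4° here. β=52.2, B=81.8. -11/2·(1 − cos(π·0.6381)) = -7.8127 → s = 8.1873

8.1873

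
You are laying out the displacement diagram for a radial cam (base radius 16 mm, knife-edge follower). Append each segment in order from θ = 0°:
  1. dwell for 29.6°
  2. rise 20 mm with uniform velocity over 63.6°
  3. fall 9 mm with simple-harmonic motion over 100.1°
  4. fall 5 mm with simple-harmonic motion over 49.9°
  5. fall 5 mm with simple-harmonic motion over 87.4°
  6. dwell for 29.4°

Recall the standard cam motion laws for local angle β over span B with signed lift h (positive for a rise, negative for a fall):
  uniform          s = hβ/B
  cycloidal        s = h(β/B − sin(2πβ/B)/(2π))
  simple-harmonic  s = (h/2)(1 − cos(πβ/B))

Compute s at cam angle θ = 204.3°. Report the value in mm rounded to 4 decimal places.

seg 1 [0°–29.6°] dwell: s stays 0.0000
seg 2 [29.6°–93.2°] uniform, h=20: full span → s += 20 → s = 20.0000
seg 3 [93.2°–193.3°] simple-harmonic, h=-9: full span → s += -9 → s = 11.0000
seg 4 [193.3°–243.2°] simple-harmonic, h=-5: θ=204.3° here. β=11, B=49.9. -5/2·(1 − cos(π·0.2204)) = -0.5759 → s = 10.4241

10.4241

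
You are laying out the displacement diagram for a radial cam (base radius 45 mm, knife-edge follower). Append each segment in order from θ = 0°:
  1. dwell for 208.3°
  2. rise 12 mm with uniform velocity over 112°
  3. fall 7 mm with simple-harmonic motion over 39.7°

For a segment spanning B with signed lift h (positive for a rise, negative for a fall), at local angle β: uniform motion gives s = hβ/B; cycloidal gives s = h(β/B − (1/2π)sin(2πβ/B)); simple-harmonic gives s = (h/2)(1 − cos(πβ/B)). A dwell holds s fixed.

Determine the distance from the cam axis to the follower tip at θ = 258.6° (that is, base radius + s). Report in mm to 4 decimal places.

seg 1 [0°–208.3°] dwell: s stays 0.0000
seg 2 [208.3°–320.3°] uniform, h=12: θ=258.6° here. β=50.3, B=112. 12·50.3/112 = 5.3893 → s = 5.3893
radial distance = base radius + s = 45 + 5.3893 = 50.3893

50.3893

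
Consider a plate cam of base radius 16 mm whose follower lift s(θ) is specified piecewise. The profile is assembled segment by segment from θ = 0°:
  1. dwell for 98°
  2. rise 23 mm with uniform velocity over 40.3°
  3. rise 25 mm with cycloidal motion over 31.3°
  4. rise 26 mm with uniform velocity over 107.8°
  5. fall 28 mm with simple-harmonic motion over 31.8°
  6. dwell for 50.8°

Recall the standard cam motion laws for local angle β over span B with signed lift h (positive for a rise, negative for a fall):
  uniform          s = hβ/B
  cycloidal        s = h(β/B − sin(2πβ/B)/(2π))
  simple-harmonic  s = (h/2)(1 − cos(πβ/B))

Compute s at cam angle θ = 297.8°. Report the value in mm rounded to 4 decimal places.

seg 1 [0°–98°] dwell: s stays 0.0000
seg 2 [98°–138.3°] uniform, h=23: full span → s += 23 → s = 23.0000
seg 3 [138.3°–169.6°] cycloidal, h=25: full span → s += 25 → s = 48.0000
seg 4 [169.6°–277.4°] uniform, h=26: full span → s += 26 → s = 74.0000
seg 5 [277.4°–309.2°] simple-harmonic, h=-28: θ=297.8° here. β=20.4, B=31.8. -28/2·(1 − cos(π·0.6415)) = -20.0209 → s = 53.9791

53.9791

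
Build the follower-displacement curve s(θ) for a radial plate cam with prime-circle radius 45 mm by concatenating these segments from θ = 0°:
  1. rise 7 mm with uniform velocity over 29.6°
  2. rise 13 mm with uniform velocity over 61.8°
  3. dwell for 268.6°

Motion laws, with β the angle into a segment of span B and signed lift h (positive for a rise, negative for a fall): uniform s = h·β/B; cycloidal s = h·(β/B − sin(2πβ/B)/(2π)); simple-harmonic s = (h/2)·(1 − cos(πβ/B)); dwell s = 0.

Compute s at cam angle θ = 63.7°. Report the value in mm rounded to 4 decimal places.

seg 1 [0°–29.6°] uniform, h=7: full span → s += 7 → s = 7.0000
seg 2 [29.6°–91.4°] uniform, h=13: θ=63.7° here. β=34.1, B=61.8. 13·34.1/61.8 = 7.1731 → s = 14.1731

14.1731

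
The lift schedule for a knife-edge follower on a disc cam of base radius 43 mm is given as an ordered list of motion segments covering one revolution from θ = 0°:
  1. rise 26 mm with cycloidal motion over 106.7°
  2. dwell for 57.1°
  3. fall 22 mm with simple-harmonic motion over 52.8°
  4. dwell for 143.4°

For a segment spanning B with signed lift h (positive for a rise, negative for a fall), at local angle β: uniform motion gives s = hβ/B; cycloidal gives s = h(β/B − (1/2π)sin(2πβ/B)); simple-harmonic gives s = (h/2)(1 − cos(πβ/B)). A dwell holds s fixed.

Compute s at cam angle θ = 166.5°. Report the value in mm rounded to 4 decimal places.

seg 1 [0°–106.7°] cycloidal, h=26: full span → s += 26 → s = 26.0000
seg 2 [106.7°–163.8°] dwell: s stays 26.0000
seg 3 [163.8°–216.6°] simple-harmonic, h=-22: θ=166.5° here. β=2.7, B=52.8. -22/2·(1 − cos(π·0.0511)) = -0.1416 → s = 25.8584

25.8584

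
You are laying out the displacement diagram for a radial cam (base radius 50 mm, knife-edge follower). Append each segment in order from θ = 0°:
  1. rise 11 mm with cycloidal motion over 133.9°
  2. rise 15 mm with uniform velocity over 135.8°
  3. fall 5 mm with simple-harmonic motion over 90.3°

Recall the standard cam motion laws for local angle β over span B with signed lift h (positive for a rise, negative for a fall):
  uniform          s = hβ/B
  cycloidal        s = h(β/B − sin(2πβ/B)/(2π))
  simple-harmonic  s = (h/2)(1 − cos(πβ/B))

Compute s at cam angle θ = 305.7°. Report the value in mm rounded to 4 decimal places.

seg 1 [0°–133.9°] cycloidal, h=11: full span → s += 11 → s = 11.0000
seg 2 [133.9°–269.7°] uniform, h=15: full span → s += 15 → s = 26.0000
seg 3 [269.7°–360°] simple-harmonic, h=-5: θ=305.7° here. β=36, B=90.3. -5/2·(1 − cos(π·0.3987)) = -1.7175 → s = 24.2825

24.2825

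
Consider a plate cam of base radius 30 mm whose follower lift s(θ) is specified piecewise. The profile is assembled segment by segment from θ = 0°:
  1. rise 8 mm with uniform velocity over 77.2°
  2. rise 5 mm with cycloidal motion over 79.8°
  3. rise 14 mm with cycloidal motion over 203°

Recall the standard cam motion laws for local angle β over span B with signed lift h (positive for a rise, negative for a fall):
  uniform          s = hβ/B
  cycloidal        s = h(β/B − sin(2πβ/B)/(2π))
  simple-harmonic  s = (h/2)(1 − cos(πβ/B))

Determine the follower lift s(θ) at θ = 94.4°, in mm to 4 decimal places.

seg 1 [0°–77.2°] uniform, h=8: full span → s += 8 → s = 8.0000
seg 2 [77.2°–157°] cycloidal, h=5: θ=94.4° here. β=17.2, B=79.8. 5·(0.2155 − sin(2π·0.2155)/(2π)) = 0.3005 → s = 8.3005

8.3005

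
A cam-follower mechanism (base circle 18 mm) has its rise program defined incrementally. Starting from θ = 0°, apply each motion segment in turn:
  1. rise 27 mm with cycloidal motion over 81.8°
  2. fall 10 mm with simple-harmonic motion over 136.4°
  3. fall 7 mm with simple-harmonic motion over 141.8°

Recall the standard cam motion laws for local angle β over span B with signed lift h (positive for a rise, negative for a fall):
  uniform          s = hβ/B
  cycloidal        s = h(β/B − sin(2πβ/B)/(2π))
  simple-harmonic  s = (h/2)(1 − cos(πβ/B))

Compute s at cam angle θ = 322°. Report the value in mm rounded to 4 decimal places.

seg 1 [0°–81.8°] cycloidal, h=27: full span → s += 27 → s = 27.0000
seg 2 [81.8°–218.2°] simple-harmonic, h=-10: full span → s += -10 → s = 17.0000
seg 3 [218.2°–360°] simple-harmonic, h=-7: θ=322° here. β=103.8, B=141.8. -7/2·(1 − cos(π·0.7320)) = -5.8312 → s = 11.1688

11.1688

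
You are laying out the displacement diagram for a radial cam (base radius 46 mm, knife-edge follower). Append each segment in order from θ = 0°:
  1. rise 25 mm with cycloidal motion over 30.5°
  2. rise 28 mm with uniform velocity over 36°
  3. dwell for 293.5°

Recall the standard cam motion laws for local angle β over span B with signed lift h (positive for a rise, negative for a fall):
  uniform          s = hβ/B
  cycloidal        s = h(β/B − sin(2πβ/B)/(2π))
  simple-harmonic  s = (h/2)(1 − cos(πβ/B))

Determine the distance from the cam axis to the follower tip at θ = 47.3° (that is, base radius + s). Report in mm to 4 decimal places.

seg 1 [0°–30.5°] cycloidal, h=25: full span → s += 25 → s = 25.0000
seg 2 [30.5°–66.5°] uniform, h=28: θ=47.3° here. β=16.8, B=36. 28·16.8/36 = 13.0667 → s = 38.0667
radial distance = base radius + s = 46 + 38.0667 = 84.0667

84.0667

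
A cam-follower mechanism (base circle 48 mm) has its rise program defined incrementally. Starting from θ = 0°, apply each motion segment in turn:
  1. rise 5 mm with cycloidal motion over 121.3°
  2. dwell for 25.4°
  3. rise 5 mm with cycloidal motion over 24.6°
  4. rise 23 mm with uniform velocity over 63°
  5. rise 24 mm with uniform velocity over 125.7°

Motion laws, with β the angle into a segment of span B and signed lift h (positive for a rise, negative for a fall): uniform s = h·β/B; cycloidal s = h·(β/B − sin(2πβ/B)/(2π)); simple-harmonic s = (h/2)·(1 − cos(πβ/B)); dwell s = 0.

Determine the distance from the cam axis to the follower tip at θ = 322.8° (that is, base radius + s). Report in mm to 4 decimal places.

seg 1 [0°–121.3°] cycloidal, h=5: full span → s += 5 → s = 5.0000
seg 2 [121.3°–146.7°] dwell: s stays 5.0000
seg 3 [146.7°–171.3°] cycloidal, h=5: full span → s += 5 → s = 10.0000
seg 4 [171.3°–234.3°] uniform, h=23: full span → s += 23 → s = 33.0000
seg 5 [234.3°–360°] uniform, h=24: θ=322.8° here. β=88.5, B=125.7. 24·88.5/125.7 = 16.8974 → s = 49.8974
radial distance = base radius + s = 48 + 49.8974 = 97.8974

97.8974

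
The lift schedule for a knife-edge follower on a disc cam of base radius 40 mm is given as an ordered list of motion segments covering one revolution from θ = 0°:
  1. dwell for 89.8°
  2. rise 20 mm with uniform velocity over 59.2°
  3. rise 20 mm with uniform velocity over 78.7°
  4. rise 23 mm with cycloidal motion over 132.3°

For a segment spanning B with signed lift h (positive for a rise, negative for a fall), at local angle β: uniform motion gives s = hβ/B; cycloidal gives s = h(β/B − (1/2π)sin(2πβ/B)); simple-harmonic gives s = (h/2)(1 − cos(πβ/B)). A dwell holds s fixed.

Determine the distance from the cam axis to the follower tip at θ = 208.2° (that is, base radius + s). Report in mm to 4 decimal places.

seg 1 [0°–89.8°] dwell: s stays 0.0000
seg 2 [89.8°–149°] uniform, h=20: full span → s += 20 → s = 20.0000
seg 3 [149°–227.7°] uniform, h=20: θ=208.2° here. β=59.2, B=78.7. 20·59.2/78.7 = 15.0445 → s = 35.0445
radial distance = base radius + s = 40 + 35.0445 = 75.0445

75.0445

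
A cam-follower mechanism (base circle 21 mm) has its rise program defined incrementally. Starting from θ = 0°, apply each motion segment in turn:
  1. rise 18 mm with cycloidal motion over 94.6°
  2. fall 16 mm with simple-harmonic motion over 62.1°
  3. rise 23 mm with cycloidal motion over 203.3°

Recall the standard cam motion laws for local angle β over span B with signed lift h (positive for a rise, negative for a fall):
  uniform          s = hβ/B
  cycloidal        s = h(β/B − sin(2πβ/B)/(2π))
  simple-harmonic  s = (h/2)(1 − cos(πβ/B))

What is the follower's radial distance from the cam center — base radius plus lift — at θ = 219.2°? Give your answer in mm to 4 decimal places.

seg 1 [0°–94.6°] cycloidal, h=18: full span → s += 18 → s = 18.0000
seg 2 [94.6°–156.7°] simple-harmonic, h=-16: full span → s += -16 → s = 2.0000
seg 3 [156.7°–360°] cycloidal, h=23: θ=219.2° here. β=62.5, B=203.3. 23·(0.3074 − sin(2π·0.3074)/(2π)) = 3.6460 → s = 5.6460
radial distance = base radius + s = 21 + 5.6460 = 26.6460

26.6460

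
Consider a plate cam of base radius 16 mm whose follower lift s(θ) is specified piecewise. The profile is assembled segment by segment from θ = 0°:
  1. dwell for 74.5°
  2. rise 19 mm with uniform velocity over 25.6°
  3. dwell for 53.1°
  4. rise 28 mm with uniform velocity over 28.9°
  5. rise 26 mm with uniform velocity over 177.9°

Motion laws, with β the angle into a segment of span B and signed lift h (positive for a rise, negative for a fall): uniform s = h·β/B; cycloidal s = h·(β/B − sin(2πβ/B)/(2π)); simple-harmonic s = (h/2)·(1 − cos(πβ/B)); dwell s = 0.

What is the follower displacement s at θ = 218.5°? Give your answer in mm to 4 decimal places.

seg 1 [0°–74.5°] dwell: s stays 0.0000
seg 2 [74.5°–100.1°] uniform, h=19: full span → s += 19 → s = 19.0000
seg 3 [100.1°–153.2°] dwell: s stays 19.0000
seg 4 [153.2°–182.1°] uniform, h=28: full span → s += 28 → s = 47.0000
seg 5 [182.1°–360°] uniform, h=26: θ=218.5° here. β=36.4, B=177.9. 26·36.4/177.9 = 5.3198 → s = 52.3198

52.3198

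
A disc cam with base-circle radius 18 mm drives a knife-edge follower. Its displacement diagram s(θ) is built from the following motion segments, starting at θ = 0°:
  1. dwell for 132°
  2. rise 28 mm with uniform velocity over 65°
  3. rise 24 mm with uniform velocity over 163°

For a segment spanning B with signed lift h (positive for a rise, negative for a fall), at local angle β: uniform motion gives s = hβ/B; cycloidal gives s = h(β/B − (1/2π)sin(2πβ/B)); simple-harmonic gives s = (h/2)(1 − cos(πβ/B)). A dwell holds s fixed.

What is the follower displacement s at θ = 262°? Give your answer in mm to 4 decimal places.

seg 1 [0°–132°] dwell: s stays 0.0000
seg 2 [132°–197°] uniform, h=28: full span → s += 28 → s = 28.0000
seg 3 [197°–360°] uniform, h=24: θ=262° here. β=65, B=163. 24·65/163 = 9.5706 → s = 37.5706

37.5706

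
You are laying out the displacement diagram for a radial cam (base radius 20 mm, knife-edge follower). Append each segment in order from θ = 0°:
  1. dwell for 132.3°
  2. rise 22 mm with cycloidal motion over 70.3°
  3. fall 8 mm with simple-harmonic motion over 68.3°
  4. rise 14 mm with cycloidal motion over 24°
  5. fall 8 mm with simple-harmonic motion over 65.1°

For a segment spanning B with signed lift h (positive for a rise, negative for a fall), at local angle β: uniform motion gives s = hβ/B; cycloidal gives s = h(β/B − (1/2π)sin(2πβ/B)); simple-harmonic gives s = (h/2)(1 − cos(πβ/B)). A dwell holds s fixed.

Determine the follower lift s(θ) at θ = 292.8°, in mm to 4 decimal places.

seg 1 [0°–132.3°] dwell: s stays 0.0000
seg 2 [132.3°–202.6°] cycloidal, h=22: full span → s += 22 → s = 22.0000
seg 3 [202.6°–270.9°] simple-harmonic, h=-8: full span → s += -8 → s = 14.0000
seg 4 [270.9°–294.9°] cycloidal, h=14: θ=292.8° here. β=21.9, B=24. 14·(0.9125 − sin(2π·0.9125)/(2π)) = 13.9392 → s = 27.9392

27.9392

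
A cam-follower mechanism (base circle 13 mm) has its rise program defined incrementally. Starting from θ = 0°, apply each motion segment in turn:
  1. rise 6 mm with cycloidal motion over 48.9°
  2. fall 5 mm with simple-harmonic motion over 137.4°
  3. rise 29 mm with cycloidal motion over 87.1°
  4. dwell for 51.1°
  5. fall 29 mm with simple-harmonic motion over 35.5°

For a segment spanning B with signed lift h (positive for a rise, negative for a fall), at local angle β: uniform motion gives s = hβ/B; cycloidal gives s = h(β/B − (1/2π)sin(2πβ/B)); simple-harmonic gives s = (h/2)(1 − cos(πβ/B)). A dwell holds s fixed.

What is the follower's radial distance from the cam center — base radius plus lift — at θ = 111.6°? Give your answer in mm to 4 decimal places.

seg 1 [0°–48.9°] cycloidal, h=6: full span → s += 6 → s = 6.0000
seg 2 [48.9°–186.3°] simple-harmonic, h=-5: θ=111.6° here. β=62.7, B=137.4. -5/2·(1 − cos(π·0.4563)) = -2.1581 → s = 3.8419
radial distance = base radius + s = 13 + 3.8419 = 16.8419

16.8419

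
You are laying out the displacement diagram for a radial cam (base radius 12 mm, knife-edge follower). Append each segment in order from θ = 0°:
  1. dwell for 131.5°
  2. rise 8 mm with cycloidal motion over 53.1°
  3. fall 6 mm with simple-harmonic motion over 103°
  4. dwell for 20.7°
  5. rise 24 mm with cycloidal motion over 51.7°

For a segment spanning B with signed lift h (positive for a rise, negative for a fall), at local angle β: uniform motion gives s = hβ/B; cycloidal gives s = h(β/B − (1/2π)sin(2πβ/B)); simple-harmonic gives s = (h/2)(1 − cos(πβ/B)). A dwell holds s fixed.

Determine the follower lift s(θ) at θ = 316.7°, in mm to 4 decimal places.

seg 1 [0°–131.5°] dwell: s stays 0.0000
seg 2 [131.5°–184.6°] cycloidal, h=8: full span → s += 8 → s = 8.0000
seg 3 [184.6°–287.6°] simple-harmonic, h=-6: full span → s += -6 → s = 2.0000
seg 4 [287.6°–308.3°] dwell: s stays 2.0000
seg 5 [308.3°–360°] cycloidal, h=24: θ=316.7° here. β=8.4, B=51.7. 24·(0.1625 − sin(2π·0.1625)/(2π)) = 0.6429 → s = 2.6429

2.6429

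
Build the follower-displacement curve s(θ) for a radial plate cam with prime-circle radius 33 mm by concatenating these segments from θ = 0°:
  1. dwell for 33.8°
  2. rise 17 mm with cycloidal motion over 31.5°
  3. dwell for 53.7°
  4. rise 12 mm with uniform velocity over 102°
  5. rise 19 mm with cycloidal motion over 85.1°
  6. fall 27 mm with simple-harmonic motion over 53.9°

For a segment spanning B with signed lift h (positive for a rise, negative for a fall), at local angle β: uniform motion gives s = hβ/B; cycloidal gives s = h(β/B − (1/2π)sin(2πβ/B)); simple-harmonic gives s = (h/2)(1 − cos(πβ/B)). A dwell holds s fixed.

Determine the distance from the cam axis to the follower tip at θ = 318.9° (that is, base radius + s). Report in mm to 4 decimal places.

seg 1 [0°–33.8°] dwell: s stays 0.0000
seg 2 [33.8°–65.3°] cycloidal, h=17: full span → s += 17 → s = 17.0000
seg 3 [65.3°–119°] dwell: s stays 17.0000
seg 4 [119°–221°] uniform, h=12: full span → s += 12 → s = 29.0000
seg 5 [221°–306.1°] cycloidal, h=19: full span → s += 19 → s = 48.0000
seg 6 [306.1°–360°] simple-harmonic, h=-27: θ=318.9° here. β=12.8, B=53.9. -27/2·(1 − cos(π·0.2375)) = -3.5860 → s = 44.4140
radial distance = base radius + s = 33 + 44.4140 = 77.4140

77.4140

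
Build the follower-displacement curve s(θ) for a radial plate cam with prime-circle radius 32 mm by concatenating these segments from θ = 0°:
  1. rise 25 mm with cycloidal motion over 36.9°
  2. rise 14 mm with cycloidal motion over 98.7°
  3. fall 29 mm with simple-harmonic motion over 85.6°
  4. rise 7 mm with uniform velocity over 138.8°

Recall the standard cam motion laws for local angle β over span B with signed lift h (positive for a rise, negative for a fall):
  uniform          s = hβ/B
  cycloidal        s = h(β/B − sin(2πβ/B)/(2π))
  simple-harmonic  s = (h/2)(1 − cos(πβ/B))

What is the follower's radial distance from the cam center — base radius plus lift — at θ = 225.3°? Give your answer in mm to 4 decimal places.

seg 1 [0°–36.9°] cycloidal, h=25: full span → s += 25 → s = 25.0000
seg 2 [36.9°–135.6°] cycloidal, h=14: full span → s += 14 → s = 39.0000
seg 3 [135.6°–221.2°] simple-harmonic, h=-29: full span → s += -29 → s = 10.0000
seg 4 [221.2°–360°] uniform, h=7: θ=225.3° here. β=4.1, B=138.8. 7·4.1/138.8 = 0.2068 → s = 10.2068
radial distance = base radius + s = 32 + 10.2068 = 42.2068

42.2068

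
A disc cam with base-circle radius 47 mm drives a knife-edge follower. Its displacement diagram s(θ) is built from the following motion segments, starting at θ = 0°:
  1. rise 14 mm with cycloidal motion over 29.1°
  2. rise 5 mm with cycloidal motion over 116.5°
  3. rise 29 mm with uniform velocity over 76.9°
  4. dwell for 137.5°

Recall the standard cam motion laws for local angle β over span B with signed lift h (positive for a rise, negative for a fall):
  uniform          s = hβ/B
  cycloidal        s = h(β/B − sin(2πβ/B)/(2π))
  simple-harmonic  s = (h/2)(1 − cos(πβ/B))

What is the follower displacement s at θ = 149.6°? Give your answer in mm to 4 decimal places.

seg 1 [0°–29.1°] cycloidal, h=14: full span → s += 14 → s = 14.0000
seg 2 [29.1°–145.6°] cycloidal, h=5: full span → s += 5 → s = 19.0000
seg 3 [145.6°–222.5°] uniform, h=29: θ=149.6° here. β=4, B=76.9. 29·4/76.9 = 1.5085 → s = 20.5085

20.5085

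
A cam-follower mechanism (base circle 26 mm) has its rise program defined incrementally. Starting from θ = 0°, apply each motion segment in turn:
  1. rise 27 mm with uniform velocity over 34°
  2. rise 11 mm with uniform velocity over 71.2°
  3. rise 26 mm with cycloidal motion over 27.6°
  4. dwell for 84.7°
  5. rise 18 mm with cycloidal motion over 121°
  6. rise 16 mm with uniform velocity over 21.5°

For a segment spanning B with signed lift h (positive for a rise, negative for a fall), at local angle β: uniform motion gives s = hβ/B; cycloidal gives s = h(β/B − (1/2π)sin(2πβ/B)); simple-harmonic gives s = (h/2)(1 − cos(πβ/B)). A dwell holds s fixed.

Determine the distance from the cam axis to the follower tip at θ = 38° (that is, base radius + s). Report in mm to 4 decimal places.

seg 1 [0°–34°] uniform, h=27: full span → s += 27 → s = 27.0000
seg 2 [34°–105.2°] uniform, h=11: θ=38° here. β=4, B=71.2. 11·4/71.2 = 0.6180 → s = 27.6180
radial distance = base radius + s = 26 + 27.6180 = 53.6180

53.6180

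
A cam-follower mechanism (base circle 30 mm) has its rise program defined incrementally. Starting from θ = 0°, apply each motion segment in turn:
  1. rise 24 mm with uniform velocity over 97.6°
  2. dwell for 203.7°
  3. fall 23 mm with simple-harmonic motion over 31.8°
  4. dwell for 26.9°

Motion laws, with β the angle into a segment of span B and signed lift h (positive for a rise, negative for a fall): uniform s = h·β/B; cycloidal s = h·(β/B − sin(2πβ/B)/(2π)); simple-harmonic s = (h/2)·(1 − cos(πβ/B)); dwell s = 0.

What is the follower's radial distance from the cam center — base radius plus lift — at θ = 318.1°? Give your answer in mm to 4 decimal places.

seg 1 [0°–97.6°] uniform, h=24: full span → s += 24 → s = 24.0000
seg 2 [97.6°–301.3°] dwell: s stays 24.0000
seg 3 [301.3°–333.1°] simple-harmonic, h=-23: θ=318.1° here. β=16.8, B=31.8. -23/2·(1 − cos(π·0.5283)) = -12.5212 → s = 11.4788
radial distance = base radius + s = 30 + 11.4788 = 41.4788

41.4788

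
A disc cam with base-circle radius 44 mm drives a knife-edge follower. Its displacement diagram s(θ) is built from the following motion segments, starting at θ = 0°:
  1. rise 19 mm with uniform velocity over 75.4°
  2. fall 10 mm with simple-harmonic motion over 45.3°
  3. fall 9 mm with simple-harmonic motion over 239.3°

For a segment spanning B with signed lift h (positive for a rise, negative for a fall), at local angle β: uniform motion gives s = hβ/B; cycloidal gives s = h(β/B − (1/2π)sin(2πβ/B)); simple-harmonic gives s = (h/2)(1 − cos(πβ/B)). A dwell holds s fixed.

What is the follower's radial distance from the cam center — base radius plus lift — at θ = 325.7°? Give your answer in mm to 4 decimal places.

seg 1 [0°–75.4°] uniform, h=19: full span → s += 19 → s = 19.0000
seg 2 [75.4°–120.7°] simple-harmonic, h=-10: full span → s += -10 → s = 9.0000
seg 3 [120.7°–360°] simple-harmonic, h=-9: θ=325.7° here. β=205, B=239.3. -9/2·(1 − cos(π·0.8567)) = -8.5514 → s = 0.4486
radial distance = base radius + s = 44 + 0.4486 = 44.4486

44.4486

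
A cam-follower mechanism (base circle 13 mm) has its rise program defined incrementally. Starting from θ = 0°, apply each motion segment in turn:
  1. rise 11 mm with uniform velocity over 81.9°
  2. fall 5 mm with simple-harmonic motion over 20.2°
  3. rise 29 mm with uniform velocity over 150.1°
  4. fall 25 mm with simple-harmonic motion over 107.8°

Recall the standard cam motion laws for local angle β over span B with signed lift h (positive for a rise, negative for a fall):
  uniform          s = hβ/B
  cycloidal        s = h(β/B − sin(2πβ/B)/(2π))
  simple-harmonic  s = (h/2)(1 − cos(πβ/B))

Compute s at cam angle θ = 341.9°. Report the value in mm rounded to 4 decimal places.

seg 1 [0°–81.9°] uniform, h=11: full span → s += 11 → s = 11.0000
seg 2 [81.9°–102.1°] simple-harmonic, h=-5: full span → s += -5 → s = 6.0000
seg 3 [102.1°–252.2°] uniform, h=29: full span → s += 29 → s = 35.0000
seg 4 [252.2°–360°] simple-harmonic, h=-25: θ=341.9° here. β=89.7, B=107.8. -25/2·(1 − cos(π·0.8321)) = -23.3010 → s = 11.6990

11.6990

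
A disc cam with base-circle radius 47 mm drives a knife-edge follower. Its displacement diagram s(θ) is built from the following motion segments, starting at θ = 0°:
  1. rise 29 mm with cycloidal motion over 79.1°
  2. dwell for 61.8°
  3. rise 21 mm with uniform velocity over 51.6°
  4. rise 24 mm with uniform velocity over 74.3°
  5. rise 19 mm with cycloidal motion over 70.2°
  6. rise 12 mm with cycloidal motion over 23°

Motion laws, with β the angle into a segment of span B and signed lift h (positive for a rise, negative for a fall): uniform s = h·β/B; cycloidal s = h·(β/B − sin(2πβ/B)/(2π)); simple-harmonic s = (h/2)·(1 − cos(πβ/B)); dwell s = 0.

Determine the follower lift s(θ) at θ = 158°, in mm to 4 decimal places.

seg 1 [0°–79.1°] cycloidal, h=29: full span → s += 29 → s = 29.0000
seg 2 [79.1°–140.9°] dwell: s stays 29.0000
seg 3 [140.9°–192.5°] uniform, h=21: θ=158° here. β=17.1, B=51.6. 21·17.1/51.6 = 6.9593 → s = 35.9593

35.9593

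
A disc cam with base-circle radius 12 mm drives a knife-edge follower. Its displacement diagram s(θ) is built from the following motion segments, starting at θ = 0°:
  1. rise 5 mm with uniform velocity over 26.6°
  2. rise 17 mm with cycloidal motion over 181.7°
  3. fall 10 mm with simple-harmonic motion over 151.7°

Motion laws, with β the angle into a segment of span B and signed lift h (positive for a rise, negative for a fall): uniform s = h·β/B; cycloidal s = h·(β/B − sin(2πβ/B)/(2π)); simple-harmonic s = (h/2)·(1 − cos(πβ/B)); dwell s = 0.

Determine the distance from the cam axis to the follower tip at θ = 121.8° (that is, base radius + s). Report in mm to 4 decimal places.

seg 1 [0°–26.6°] uniform, h=5: full span → s += 5 → s = 5.0000
seg 2 [26.6°–208.3°] cycloidal, h=17: θ=121.8° here. β=95.2, B=181.7. 17·(0.5239 − sin(2π·0.5239)/(2π)) = 9.3124 → s = 14.3124
radial distance = base radius + s = 12 + 14.3124 = 26.3124

26.3124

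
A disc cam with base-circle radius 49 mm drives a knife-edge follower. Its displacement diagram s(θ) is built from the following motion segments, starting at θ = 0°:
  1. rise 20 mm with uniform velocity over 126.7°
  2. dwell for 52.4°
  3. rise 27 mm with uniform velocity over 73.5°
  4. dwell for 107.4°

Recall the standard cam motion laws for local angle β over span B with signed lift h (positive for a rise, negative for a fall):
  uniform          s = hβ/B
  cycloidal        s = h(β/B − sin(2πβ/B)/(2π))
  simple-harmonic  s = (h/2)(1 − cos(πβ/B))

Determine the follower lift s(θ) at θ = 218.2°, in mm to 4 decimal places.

seg 1 [0°–126.7°] uniform, h=20: full span → s += 20 → s = 20.0000
seg 2 [126.7°–179.1°] dwell: s stays 20.0000
seg 3 [179.1°–252.6°] uniform, h=27: θ=218.2° here. β=39.1, B=73.5. 27·39.1/73.5 = 14.3633 → s = 34.3633

34.3633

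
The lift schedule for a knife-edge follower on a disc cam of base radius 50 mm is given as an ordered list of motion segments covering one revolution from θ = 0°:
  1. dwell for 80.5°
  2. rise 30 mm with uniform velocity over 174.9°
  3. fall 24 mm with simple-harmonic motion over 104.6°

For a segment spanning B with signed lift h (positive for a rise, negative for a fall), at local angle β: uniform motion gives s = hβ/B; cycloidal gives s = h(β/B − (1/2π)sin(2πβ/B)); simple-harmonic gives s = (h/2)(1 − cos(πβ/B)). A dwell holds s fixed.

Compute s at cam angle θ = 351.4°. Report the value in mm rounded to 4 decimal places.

seg 1 [0°–80.5°] dwell: s stays 0.0000
seg 2 [80.5°–255.4°] uniform, h=30: full span → s += 30 → s = 30.0000
seg 3 [255.4°–360°] simple-harmonic, h=-24: θ=351.4° here. β=96, B=104.6. -24/2·(1 − cos(π·0.9178)) = -23.6019 → s = 6.3981

6.3981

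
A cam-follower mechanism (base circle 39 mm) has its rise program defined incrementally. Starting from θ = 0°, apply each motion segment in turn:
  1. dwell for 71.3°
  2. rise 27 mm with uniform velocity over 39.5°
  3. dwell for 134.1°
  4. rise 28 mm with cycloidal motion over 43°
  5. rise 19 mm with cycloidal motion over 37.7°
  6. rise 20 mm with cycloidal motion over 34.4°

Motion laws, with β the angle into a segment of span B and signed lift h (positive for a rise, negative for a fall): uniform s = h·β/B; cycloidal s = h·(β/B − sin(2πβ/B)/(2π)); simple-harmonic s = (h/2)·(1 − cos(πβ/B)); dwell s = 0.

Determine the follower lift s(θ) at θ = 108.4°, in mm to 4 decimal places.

seg 1 [0°–71.3°] dwell: s stays 0.0000
seg 2 [71.3°–110.8°] uniform, h=27: θ=108.4° here. β=37.1, B=39.5. 27·37.1/39.5 = 25.3595 → s = 25.3595

25.3595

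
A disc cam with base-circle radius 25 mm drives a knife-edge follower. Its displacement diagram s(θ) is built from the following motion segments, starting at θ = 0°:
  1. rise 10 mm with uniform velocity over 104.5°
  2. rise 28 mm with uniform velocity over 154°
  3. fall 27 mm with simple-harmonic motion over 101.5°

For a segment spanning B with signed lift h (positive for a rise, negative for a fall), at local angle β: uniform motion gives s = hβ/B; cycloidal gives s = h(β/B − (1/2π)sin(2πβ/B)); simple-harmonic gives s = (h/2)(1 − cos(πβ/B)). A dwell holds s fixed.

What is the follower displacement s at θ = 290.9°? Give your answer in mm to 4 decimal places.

seg 1 [0°–104.5°] uniform, h=10: full span → s += 10 → s = 10.0000
seg 2 [104.5°–258.5°] uniform, h=28: full span → s += 28 → s = 38.0000
seg 3 [258.5°–360°] simple-harmonic, h=-27: θ=290.9° here. β=32.4, B=101.5. -27/2·(1 − cos(π·0.3192)) = -6.2381 → s = 31.7619

31.7619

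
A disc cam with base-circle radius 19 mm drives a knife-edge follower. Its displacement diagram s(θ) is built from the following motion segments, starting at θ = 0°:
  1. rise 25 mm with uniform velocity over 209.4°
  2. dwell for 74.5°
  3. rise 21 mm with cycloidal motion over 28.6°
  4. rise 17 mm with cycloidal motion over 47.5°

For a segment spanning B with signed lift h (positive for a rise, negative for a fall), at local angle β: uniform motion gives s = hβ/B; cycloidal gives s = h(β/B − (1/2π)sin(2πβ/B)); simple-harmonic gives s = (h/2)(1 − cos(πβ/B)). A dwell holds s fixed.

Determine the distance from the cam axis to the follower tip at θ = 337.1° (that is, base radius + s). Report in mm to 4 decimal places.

seg 1 [0°–209.4°] uniform, h=25: full span → s += 25 → s = 25.0000
seg 2 [209.4°–283.9°] dwell: s stays 25.0000
seg 3 [283.9°–312.5°] cycloidal, h=21: full span → s += 21 → s = 46.0000
seg 4 [312.5°–360°] cycloidal, h=17: θ=337.1° here. β=24.6, B=47.5. 17·(0.5179 − sin(2π·0.5179)/(2π)) = 9.1078 → s = 55.1078
radial distance = base radius + s = 19 + 55.1078 = 74.1078

74.1078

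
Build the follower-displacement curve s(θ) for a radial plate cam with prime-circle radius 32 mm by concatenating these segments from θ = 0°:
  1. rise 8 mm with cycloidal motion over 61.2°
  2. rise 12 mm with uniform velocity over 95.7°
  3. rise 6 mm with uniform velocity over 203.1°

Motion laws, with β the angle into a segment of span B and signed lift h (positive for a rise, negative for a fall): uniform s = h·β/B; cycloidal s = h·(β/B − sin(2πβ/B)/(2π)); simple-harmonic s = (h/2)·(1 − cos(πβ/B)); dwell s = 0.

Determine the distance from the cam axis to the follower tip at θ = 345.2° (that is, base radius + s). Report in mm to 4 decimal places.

seg 1 [0°–61.2°] cycloidal, h=8: full span → s += 8 → s = 8.0000
seg 2 [61.2°–156.9°] uniform, h=12: full span → s += 12 → s = 20.0000
seg 3 [156.9°–360°] uniform, h=6: θ=345.2° here. β=188.3, B=203.1. 6·188.3/203.1 = 5.5628 → s = 25.5628
radial distance = base radius + s = 32 + 25.5628 = 57.5628

57.5628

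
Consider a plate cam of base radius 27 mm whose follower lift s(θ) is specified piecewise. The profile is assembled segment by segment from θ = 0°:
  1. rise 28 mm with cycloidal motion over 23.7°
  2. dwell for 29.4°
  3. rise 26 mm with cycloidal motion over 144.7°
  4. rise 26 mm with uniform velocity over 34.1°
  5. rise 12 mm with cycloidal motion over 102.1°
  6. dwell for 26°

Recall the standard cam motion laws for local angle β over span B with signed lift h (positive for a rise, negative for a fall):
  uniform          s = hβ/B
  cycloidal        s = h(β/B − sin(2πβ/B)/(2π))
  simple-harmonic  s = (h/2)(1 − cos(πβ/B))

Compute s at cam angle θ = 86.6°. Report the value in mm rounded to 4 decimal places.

seg 1 [0°–23.7°] cycloidal, h=28: full span → s += 28 → s = 28.0000
seg 2 [23.7°–53.1°] dwell: s stays 28.0000
seg 3 [53.1°–197.8°] cycloidal, h=26: θ=86.6° here. β=33.5, B=144.7. 26·(0.2315 − sin(2π·0.2315)/(2π)) = 1.9092 → s = 29.9092

29.9092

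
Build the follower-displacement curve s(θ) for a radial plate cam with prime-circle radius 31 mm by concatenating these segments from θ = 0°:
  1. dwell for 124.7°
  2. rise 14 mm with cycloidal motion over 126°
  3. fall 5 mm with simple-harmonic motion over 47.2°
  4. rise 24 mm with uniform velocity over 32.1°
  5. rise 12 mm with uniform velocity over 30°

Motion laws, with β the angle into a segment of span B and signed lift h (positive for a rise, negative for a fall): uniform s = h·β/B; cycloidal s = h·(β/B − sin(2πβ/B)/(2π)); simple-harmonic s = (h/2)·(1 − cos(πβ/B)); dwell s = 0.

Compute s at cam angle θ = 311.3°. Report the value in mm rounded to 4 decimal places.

seg 1 [0°–124.7°] dwell: s stays 0.0000
seg 2 [124.7°–250.7°] cycloidal, h=14: full span → s += 14 → s = 14.0000
seg 3 [250.7°–297.9°] simple-harmonic, h=-5: full span → s += -5 → s = 9.0000
seg 4 [297.9°–330°] uniform, h=24: θ=311.3° here. β=13.4, B=32.1. 24·13.4/32.1 = 10.0187 → s = 19.0187

19.0187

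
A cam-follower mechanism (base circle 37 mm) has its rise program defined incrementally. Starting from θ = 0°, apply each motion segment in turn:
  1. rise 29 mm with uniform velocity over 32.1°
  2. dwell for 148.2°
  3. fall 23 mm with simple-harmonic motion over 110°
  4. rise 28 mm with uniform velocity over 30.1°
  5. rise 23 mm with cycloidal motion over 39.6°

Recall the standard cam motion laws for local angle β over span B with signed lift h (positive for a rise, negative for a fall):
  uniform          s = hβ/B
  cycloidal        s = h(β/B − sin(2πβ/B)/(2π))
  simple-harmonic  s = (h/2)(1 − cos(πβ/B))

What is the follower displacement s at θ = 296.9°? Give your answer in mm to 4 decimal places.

seg 1 [0°–32.1°] uniform, h=29: full span → s += 29 → s = 29.0000
seg 2 [32.1°–180.3°] dwell: s stays 29.0000
seg 3 [180.3°–290.3°] simple-harmonic, h=-23: full span → s += -23 → s = 6.0000
seg 4 [290.3°–320.4°] uniform, h=28: θ=296.9° here. β=6.6, B=30.1. 28·6.6/30.1 = 6.1395 → s = 12.1395

12.1395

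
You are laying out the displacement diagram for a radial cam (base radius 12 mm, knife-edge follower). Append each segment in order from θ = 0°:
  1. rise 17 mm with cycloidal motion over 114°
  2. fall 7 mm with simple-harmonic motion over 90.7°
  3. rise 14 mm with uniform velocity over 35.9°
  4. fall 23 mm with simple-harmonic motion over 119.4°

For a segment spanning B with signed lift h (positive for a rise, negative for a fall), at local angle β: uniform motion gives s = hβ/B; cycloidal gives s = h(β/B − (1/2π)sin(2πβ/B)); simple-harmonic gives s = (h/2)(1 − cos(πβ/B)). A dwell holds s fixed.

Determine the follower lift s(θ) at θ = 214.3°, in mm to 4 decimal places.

seg 1 [0°–114°] cycloidal, h=17: full span → s += 17 → s = 17.0000
seg 2 [114°–204.7°] simple-harmonic, h=-7: full span → s += -7 → s = 10.0000
seg 3 [204.7°–240.6°] uniform, h=14: θ=214.3° here. β=9.6, B=35.9. 14·9.6/35.9 = 3.7437 → s = 13.7437

13.7437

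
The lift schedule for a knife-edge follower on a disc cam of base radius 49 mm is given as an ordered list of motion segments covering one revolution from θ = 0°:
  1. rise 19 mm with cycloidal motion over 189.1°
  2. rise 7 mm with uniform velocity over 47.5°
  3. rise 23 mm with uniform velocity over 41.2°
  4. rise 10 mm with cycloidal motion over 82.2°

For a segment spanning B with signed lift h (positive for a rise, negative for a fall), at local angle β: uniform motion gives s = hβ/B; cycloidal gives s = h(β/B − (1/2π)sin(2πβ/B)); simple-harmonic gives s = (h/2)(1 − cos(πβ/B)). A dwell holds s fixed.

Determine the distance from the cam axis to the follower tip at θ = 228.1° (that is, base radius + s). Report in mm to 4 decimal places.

seg 1 [0°–189.1°] cycloidal, h=19: full span → s += 19 → s = 19.0000
seg 2 [189.1°–236.6°] uniform, h=7: θ=228.1° here. β=39, B=47.5. 7·39/47.5 = 5.7474 → s = 24.7474
radial distance = base radius + s = 49 + 24.7474 = 73.7474

73.7474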